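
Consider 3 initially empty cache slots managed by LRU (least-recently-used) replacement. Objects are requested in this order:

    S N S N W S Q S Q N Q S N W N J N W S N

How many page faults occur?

8

S -> fault, frames (S)
N -> fault, frames (S N)
S -> hit
N -> hit
W -> fault, frames (S N W)
S -> hit
Q -> fault, evict N, frames (W S Q)
S -> hit
Q -> hit
N -> fault, evict W, frames (S Q N)
Q -> hit
S -> hit
N -> hit
W -> fault, evict Q, frames (S N W)
N -> hit
J -> fault, evict S, frames (W N J)
N -> hit
W -> hit
S -> fault, evict J, frames (N W S)
N -> hit
Page faults: 8.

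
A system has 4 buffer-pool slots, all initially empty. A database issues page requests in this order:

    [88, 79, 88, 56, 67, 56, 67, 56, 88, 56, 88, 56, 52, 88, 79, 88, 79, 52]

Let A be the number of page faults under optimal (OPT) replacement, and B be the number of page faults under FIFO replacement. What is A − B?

Under OPT: F F . F F . . . . . . . F . . . . . → 5 faults.
Under FIFO: F F . F F . . . . . . . F F F . . . → 7 faults.
A − B = 5 − 7 = -2.

-2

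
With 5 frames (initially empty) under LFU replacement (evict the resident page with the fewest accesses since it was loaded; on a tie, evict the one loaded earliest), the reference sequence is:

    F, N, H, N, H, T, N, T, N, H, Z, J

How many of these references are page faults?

F -> miss, frames (F)
N -> miss, frames (F N)
H -> miss, frames (F N H)
N -> hit
H -> hit
T -> miss, frames (F N H T)
N -> hit
T -> hit
N -> hit
H -> hit
Z -> miss, frames (F N H T Z)
J -> miss, evict F, frames (N H T Z J)
Page faults: 6.

6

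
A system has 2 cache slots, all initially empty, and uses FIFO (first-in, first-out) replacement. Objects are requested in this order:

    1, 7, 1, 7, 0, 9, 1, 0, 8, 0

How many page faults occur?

7

1 → miss, frames {1}
7 → miss, frames {1,7}
1 → hit
7 → hit
0 → miss, evict 1, frames {7,0}
9 → miss, evict 7, frames {0,9}
1 → miss, evict 0, frames {9,1}
0 → miss, evict 9, frames {1,0}
8 → miss, evict 1, frames {0,8}
0 → hit
Page faults: 7.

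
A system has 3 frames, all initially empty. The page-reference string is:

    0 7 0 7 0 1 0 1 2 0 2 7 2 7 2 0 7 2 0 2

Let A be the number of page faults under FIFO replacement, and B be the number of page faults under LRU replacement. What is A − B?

Under FIFO: F F . . . F . . F F . F . . . . . . . . → 6 faults.
Under LRU: F F . . . F . . F . . F . . . . . . . . → 5 faults.
A − B = 6 − 5 = 1.

1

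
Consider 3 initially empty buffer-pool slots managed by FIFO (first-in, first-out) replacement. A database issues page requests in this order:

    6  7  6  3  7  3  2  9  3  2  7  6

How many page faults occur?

6 -> miss, frames {6}
7 -> miss, frames {6,7}
6 -> hit
3 -> miss, frames {6,7,3}
7 -> hit
3 -> hit
2 -> miss, evict 6, frames {7,3,2}
9 -> miss, evict 7, frames {3,2,9}
3 -> hit
2 -> hit
7 -> miss, evict 3, frames {2,9,7}
6 -> miss, evict 2, frames {9,7,6}
Page faults: 7.

7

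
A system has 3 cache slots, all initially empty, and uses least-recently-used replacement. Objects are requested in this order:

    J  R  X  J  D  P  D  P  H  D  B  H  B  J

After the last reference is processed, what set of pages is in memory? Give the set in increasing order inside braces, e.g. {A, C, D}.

{B, H, J}

J -> fault, frames [J]
R -> fault, frames [J, R]
X -> fault, frames [J, R, X]
J -> hit
D -> fault, evict R, frames [X, J, D]
P -> fault, evict X, frames [J, D, P]
D -> hit
P -> hit
H -> fault, evict J, frames [D, P, H]
D -> hit
B -> fault, evict P, frames [H, D, B]
H -> hit
B -> hit
J -> fault, evict D, frames [H, B, J]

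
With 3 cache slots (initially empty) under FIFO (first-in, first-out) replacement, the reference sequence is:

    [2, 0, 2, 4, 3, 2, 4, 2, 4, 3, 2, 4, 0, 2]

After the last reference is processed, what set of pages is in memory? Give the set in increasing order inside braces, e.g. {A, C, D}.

2 → fault, frames [2]
0 → fault, frames [2, 0]
2 → hit
4 → fault, frames [2, 0, 4]
3 → fault, evict 2, frames [0, 4, 3]
2 → fault, evict 0, frames [4, 3, 2]
4 → hit
2 → hit
4 → hit
3 → hit
2 → hit
4 → hit
0 → fault, evict 4, frames [3, 2, 0]
2 → hit

{0, 2, 3}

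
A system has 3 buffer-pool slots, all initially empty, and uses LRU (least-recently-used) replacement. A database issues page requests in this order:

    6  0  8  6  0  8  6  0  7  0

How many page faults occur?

6: fault, frames (6)
0: fault, frames (6 0)
8: fault, frames (6 0 8)
6: hit
0: hit
8: hit
6: hit
0: hit
7: fault, evict 8, frames (6 0 7)
0: hit
Page faults: 4.

4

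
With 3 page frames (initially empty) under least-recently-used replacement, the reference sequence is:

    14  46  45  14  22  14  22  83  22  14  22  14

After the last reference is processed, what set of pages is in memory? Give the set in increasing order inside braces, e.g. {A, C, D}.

14: fault, frames [14]
46: fault, frames [14, 46]
45: fault, frames [14, 46, 45]
14: hit
22: fault, evict 46, frames [45, 14, 22]
14: hit
22: hit
83: fault, evict 45, frames [14, 22, 83]
22: hit
14: hit
22: hit
14: hit

{14, 22, 83}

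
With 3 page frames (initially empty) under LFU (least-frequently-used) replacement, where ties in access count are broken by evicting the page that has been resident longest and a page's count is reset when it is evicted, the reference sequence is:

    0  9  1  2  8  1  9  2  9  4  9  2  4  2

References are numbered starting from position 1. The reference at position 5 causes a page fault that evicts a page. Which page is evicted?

9

pos 1: 0 → fault, frames (0)
pos 2: 9 → fault, frames (0 9)
pos 3: 1 → fault, frames (0 9 1)
pos 4: 2 → fault, evict 0, frames (9 1 2)
pos 5: 8 → fault, evict 9, frames (1 2 8)
At position 5, page 9 is evicted.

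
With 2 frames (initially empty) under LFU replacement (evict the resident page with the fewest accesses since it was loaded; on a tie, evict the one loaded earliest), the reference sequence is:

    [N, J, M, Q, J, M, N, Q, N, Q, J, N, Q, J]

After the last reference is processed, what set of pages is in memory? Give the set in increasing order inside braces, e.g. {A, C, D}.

N: fault, frames [N]
J: fault, frames [N, J]
M: fault, evict N, frames [J, M]
Q: fault, evict J, frames [M, Q]
J: fault, evict M, frames [Q, J]
M: fault, evict Q, frames [J, M]
N: fault, evict J, frames [M, N]
Q: fault, evict M, frames [N, Q]
N: hit
Q: hit
J: fault, evict N, frames [Q, J]
N: fault, evict J, frames [Q, N]
Q: hit
J: fault, evict N, frames [Q, J]

{J, Q}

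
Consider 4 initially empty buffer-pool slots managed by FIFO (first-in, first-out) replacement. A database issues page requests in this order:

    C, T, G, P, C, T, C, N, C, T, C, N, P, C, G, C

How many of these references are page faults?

C → fault, frames [C]
T → fault, frames [C, T]
G → fault, frames [C, T, G]
P → fault, frames [C, T, G, P]
C → hit
T → hit
C → hit
N → fault, evict C, frames [T, G, P, N]
C → fault, evict T, frames [G, P, N, C]
T → fault, evict G, frames [P, N, C, T]
C → hit
N → hit
P → hit
C → hit
G → fault, evict P, frames [N, C, T, G]
C → hit
Page faults: 8.

8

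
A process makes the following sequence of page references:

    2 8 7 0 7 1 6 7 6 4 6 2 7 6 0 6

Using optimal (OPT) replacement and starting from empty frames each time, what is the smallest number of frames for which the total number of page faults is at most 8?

f=1: 16 faults
f=2: 10 faults
f=3: 9 faults
f=4: 8 faults
f=5: 7 faults
f=6: 7 faults
f=7: 7 faults
Smallest f with faults ≤ 8 is 4.

4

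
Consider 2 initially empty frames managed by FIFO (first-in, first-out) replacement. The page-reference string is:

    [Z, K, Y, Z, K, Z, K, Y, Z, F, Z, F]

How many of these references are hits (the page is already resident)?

Z -> fault, frames [Z]
K -> fault, frames [Z, K]
Y -> fault, evict Z, frames [K, Y]
Z -> fault, evict K, frames [Y, Z]
K -> fault, evict Y, frames [Z, K]
Z -> hit
K -> hit
Y -> fault, evict Z, frames [K, Y]
Z -> fault, evict K, frames [Y, Z]
F -> fault, evict Y, frames [Z, F]
Z -> hit
F -> hit
Hits: 4.

4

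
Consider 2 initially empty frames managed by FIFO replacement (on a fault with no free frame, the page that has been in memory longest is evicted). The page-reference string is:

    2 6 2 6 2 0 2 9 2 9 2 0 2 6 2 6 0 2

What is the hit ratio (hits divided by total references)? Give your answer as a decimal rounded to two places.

0.44

2: fault, frames {2}
6: fault, frames {2,6}
2: hit
6: hit
2: hit
0: fault, evict 2, frames {6,0}
2: fault, evict 6, frames {0,2}
9: fault, evict 0, frames {2,9}
2: hit
9: hit
2: hit
0: fault, evict 2, frames {9,0}
2: fault, evict 9, frames {0,2}
6: fault, evict 0, frames {2,6}
2: hit
6: hit
0: fault, evict 2, frames {6,0}
2: fault, evict 6, frames {0,2}
Hits: 8 of 18 references → 8/18 = 0.4444.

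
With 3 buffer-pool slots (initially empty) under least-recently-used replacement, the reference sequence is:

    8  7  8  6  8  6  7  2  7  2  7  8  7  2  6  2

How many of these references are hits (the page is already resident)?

8 -> miss, frames (8)
7 -> miss, frames (8 7)
8 -> hit
6 -> miss, frames (7 8 6)
8 -> hit
6 -> hit
7 -> hit
2 -> miss, evict 8, frames (6 7 2)
7 -> hit
2 -> hit
7 -> hit
8 -> miss, evict 6, frames (2 7 8)
7 -> hit
2 -> hit
6 -> miss, evict 8, frames (7 2 6)
2 -> hit
Hits: 10.

10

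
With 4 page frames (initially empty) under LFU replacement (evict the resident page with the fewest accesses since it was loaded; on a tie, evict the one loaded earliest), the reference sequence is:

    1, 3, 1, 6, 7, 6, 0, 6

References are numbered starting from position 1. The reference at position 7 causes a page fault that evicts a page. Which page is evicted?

pos 1: 1 → miss, frames [1]
pos 2: 3 → miss, frames [1, 3]
pos 3: 1 → hit
pos 4: 6 → miss, frames [1, 3, 6]
pos 5: 7 → miss, frames [1, 3, 6, 7]
pos 6: 6 → hit
pos 7: 0 → miss, evict 3, frames [1, 6, 7, 0]
At position 7, page 3 is evicted.

3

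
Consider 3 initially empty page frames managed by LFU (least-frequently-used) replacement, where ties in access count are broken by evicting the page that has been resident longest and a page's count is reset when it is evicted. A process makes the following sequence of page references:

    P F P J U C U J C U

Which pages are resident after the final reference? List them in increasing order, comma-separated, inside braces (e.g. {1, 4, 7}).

P → fault, frames [P]
F → fault, frames [P, F]
P → hit
J → fault, frames [P, F, J]
U → fault, evict F, frames [P, J, U]
C → fault, evict J, frames [P, U, C]
U → hit
J → fault, evict C, frames [P, U, J]
C → fault, evict J, frames [P, U, C]
U → hit

{C, P, U}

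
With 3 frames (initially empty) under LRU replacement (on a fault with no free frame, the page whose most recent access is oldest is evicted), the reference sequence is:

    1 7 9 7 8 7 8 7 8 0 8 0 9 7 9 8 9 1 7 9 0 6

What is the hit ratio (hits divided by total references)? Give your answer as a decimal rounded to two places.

1: miss, frames (1)
7: miss, frames (1 7)
9: miss, frames (1 7 9)
7: hit
8: miss, evict 1, frames (9 7 8)
7: hit
8: hit
7: hit
8: hit
0: miss, evict 9, frames (7 8 0)
8: hit
0: hit
9: miss, evict 7, frames (8 0 9)
7: miss, evict 8, frames (0 9 7)
9: hit
8: miss, evict 0, frames (7 9 8)
9: hit
1: miss, evict 7, frames (8 9 1)
7: miss, evict 8, frames (9 1 7)
9: hit
0: miss, evict 1, frames (7 9 0)
6: miss, evict 7, frames (9 0 6)
Hits: 10 of 22 references → 10/22 = 0.4545.

0.45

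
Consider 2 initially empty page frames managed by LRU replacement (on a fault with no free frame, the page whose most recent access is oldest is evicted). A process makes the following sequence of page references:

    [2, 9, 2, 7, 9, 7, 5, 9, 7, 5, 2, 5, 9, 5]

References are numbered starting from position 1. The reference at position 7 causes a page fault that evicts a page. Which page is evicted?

9

pos 1: 2 → miss, frames {2}
pos 2: 9 → miss, frames {2,9}
pos 3: 2 → hit
pos 4: 7 → miss, evict 9, frames {2,7}
pos 5: 9 → miss, evict 2, frames {7,9}
pos 6: 7 → hit
pos 7: 5 → miss, evict 9, frames {7,5}
At position 7, page 9 is evicted.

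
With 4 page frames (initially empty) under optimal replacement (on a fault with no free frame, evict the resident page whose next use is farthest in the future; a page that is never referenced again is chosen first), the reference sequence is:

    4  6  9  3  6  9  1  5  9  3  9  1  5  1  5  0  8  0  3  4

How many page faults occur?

4 → fault, frames [4]
6 → fault, frames [4, 6]
9 → fault, frames [4, 6, 9]
3 → fault, frames [4, 6, 9, 3]
6 → hit
9 → hit
1 → fault, evict 6, frames [4, 9, 3, 1]
5 → fault, evict 4, frames [9, 3, 1, 5]
9 → hit
3 → hit
9 → hit
1 → hit
5 → hit
1 → hit
5 → hit
0 → fault, evict 5, frames [9, 3, 1, 0]
8 → fault, evict 1, frames [9, 3, 0, 8]
0 → hit
3 → hit
4 → fault, evict 8, frames [9, 3, 0, 4]
Page faults: 9.

9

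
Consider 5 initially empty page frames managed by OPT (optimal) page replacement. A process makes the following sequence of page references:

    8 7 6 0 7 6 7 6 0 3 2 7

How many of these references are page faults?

8: miss, frames [8]
7: miss, frames [8, 7]
6: miss, frames [8, 7, 6]
0: miss, frames [8, 7, 6, 0]
7: hit
6: hit
7: hit
6: hit
0: hit
3: miss, frames [8, 7, 6, 0, 3]
2: miss, evict 3, frames [8, 7, 6, 0, 2]
7: hit
Page faults: 6.

6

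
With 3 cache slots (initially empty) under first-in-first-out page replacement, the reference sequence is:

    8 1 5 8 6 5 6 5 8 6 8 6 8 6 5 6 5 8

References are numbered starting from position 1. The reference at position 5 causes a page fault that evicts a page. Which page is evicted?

8

pos 1: 8 -> fault, frames [8]
pos 2: 1 -> fault, frames [8, 1]
pos 3: 5 -> fault, frames [8, 1, 5]
pos 4: 8 -> hit
pos 5: 6 -> fault, evict 8, frames [1, 5, 6]
At position 5, page 8 is evicted.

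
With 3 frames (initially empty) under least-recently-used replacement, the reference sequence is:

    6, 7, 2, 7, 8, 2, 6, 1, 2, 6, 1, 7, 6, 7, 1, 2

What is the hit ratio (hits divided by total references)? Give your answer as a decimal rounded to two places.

6 → miss, frames [6]
7 → miss, frames [6, 7]
2 → miss, frames [6, 7, 2]
7 → hit
8 → miss, evict 6, frames [2, 7, 8]
2 → hit
6 → miss, evict 7, frames [8, 2, 6]
1 → miss, evict 8, frames [2, 6, 1]
2 → hit
6 → hit
1 → hit
7 → miss, evict 2, frames [6, 1, 7]
6 → hit
7 → hit
1 → hit
2 → miss, evict 6, frames [7, 1, 2]
Hits: 8 of 16 references → 8/16 = 0.5000.

0.50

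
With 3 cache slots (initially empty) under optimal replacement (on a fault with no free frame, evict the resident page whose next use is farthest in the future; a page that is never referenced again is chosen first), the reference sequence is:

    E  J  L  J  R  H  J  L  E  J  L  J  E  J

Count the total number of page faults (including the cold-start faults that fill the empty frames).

E → miss, frames (E)
J → miss, frames (E J)
L → miss, frames (E J L)
J → hit
R → miss, evict E, frames (J L R)
H → miss, evict R, frames (J L H)
J → hit
L → hit
E → miss, evict H, frames (J L E)
J → hit
L → hit
J → hit
E → hit
J → hit
Page faults: 6.

6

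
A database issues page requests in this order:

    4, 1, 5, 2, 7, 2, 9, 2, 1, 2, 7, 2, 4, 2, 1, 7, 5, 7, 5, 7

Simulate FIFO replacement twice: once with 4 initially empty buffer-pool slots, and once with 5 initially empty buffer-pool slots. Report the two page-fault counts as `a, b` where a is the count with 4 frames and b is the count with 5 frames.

4 frames: F F F F F . F . F . . . F F . F F . . . → 11 faults.
5 frames: F F F F F . F . . . . . F . F . F . . . → 9 faults.
9 < 11: adding a frame reduced faults, as is typical.

11, 9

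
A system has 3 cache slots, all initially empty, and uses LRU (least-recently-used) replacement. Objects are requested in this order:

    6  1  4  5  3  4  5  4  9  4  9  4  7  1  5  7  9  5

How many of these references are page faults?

6 → miss, frames {6}
1 → miss, frames {6,1}
4 → miss, frames {6,1,4}
5 → miss, evict 6, frames {1,4,5}
3 → miss, evict 1, frames {4,5,3}
4 → hit
5 → hit
4 → hit
9 → miss, evict 3, frames {5,4,9}
4 → hit
9 → hit
4 → hit
7 → miss, evict 5, frames {9,4,7}
1 → miss, evict 9, frames {4,7,1}
5 → miss, evict 4, frames {7,1,5}
7 → hit
9 → miss, evict 1, frames {5,7,9}
5 → hit
Page faults: 10.

10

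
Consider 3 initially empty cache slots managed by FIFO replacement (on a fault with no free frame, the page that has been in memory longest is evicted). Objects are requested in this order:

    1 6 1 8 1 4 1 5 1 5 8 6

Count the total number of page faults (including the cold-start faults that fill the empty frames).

8

1 → fault, frames {1}
6 → fault, frames {1,6}
1 → hit
8 → fault, frames {1,6,8}
1 → hit
4 → fault, evict 1, frames {6,8,4}
1 → fault, evict 6, frames {8,4,1}
5 → fault, evict 8, frames {4,1,5}
1 → hit
5 → hit
8 → fault, evict 4, frames {1,5,8}
6 → fault, evict 1, frames {5,8,6}
Page faults: 8.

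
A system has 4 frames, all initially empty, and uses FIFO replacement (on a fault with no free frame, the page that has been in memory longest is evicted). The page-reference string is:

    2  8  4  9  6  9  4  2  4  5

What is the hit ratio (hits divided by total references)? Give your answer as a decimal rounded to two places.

2 → fault, frames [2]
8 → fault, frames [2, 8]
4 → fault, frames [2, 8, 4]
9 → fault, frames [2, 8, 4, 9]
6 → fault, evict 2, frames [8, 4, 9, 6]
9 → hit
4 → hit
2 → fault, evict 8, frames [4, 9, 6, 2]
4 → hit
5 → fault, evict 4, frames [9, 6, 2, 5]
Hits: 3 of 10 references → 3/10 = 0.3000.

0.30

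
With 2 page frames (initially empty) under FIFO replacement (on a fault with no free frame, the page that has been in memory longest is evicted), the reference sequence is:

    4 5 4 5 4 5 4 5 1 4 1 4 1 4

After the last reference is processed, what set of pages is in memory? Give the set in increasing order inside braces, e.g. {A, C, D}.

4 -> fault, frames [4]
5 -> fault, frames [4, 5]
4 -> hit
5 -> hit
4 -> hit
5 -> hit
4 -> hit
5 -> hit
1 -> fault, evict 4, frames [5, 1]
4 -> fault, evict 5, frames [1, 4]
1 -> hit
4 -> hit
1 -> hit
4 -> hit

{1, 4}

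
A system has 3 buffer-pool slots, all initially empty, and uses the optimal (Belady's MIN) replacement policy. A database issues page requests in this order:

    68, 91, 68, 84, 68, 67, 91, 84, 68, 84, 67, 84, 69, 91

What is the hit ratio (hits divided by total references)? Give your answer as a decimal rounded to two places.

68 -> miss, frames (68)
91 -> miss, frames (68 91)
68 -> hit
84 -> miss, frames (68 91 84)
68 -> hit
67 -> miss, evict 68, frames (91 84 67)
91 -> hit
84 -> hit
68 -> miss, evict 91, frames (84 67 68)
84 -> hit
67 -> hit
84 -> hit
69 -> miss, evict 68, frames (84 67 69)
91 -> miss, evict 69, frames (84 67 91)
Hits: 7 of 14 references → 7/14 = 0.5000.

0.50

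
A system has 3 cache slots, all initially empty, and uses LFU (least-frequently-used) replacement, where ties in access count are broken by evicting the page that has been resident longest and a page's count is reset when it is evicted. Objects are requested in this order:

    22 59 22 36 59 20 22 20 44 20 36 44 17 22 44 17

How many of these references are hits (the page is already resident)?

22: miss, frames {22}
59: miss, frames {22,59}
22: hit
36: miss, frames {22,59,36}
59: hit
20: miss, evict 36, frames {22,59,20}
22: hit
20: hit
44: miss, evict 59, frames {22,20,44}
20: hit
36: miss, evict 44, frames {22,20,36}
44: miss, evict 36, frames {22,20,44}
17: miss, evict 44, frames {22,20,17}
22: hit
44: miss, evict 17, frames {22,20,44}
17: miss, evict 44, frames {22,20,17}
Hits: 6.

6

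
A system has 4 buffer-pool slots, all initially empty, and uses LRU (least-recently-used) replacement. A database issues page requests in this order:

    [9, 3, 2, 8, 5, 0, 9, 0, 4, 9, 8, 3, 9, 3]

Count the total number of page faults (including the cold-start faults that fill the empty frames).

10

9 -> miss, frames (9)
3 -> miss, frames (9 3)
2 -> miss, frames (9 3 2)
8 -> miss, frames (9 3 2 8)
5 -> miss, evict 9, frames (3 2 8 5)
0 -> miss, evict 3, frames (2 8 5 0)
9 -> miss, evict 2, frames (8 5 0 9)
0 -> hit
4 -> miss, evict 8, frames (5 9 0 4)
9 -> hit
8 -> miss, evict 5, frames (0 4 9 8)
3 -> miss, evict 0, frames (4 9 8 3)
9 -> hit
3 -> hit
Page faults: 10.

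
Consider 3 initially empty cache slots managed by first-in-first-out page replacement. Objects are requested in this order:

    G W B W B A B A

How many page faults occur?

G: fault, frames {G}
W: fault, frames {G,W}
B: fault, frames {G,W,B}
W: hit
B: hit
A: fault, evict G, frames {W,B,A}
B: hit
A: hit
Page faults: 4.

4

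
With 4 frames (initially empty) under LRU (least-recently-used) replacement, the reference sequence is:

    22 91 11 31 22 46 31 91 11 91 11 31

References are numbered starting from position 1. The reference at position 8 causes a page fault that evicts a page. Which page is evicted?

pos 1: 22: fault, frames {22}
pos 2: 91: fault, frames {22,91}
pos 3: 11: fault, frames {22,91,11}
pos 4: 31: fault, frames {22,91,11,31}
pos 5: 22: hit
pos 6: 46: fault, evict 91, frames {11,31,22,46}
pos 7: 31: hit
pos 8: 91: fault, evict 11, frames {22,46,31,91}
At position 8, page 11 is evicted.

11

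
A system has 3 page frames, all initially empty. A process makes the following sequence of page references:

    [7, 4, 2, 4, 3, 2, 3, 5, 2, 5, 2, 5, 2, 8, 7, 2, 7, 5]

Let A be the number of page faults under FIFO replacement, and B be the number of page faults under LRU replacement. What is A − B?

1

Under FIFO: F F F . F . . F . . . . . F F F . F → 9 faults.
Under LRU: F F F . F . . F . . . . . F F . . F → 8 faults.
A − B = 9 − 8 = 1.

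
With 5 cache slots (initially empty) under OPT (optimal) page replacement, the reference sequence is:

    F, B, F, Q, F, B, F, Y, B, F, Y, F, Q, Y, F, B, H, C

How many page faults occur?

6

F: miss, frames (F)
B: miss, frames (F B)
F: hit
Q: miss, frames (F B Q)
F: hit
B: hit
F: hit
Y: miss, frames (F B Q Y)
B: hit
F: hit
Y: hit
F: hit
Q: hit
Y: hit
F: hit
B: hit
H: miss, frames (F B Q Y H)
C: miss, evict H, frames (F B Q Y C)
Page faults: 6.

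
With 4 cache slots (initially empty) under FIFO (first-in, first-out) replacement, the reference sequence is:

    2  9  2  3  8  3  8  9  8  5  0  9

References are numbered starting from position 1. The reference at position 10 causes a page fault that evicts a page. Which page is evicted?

pos 1: 2 → fault, frames [2]
pos 2: 9 → fault, frames [2, 9]
pos 3: 2 → hit
pos 4: 3 → fault, frames [2, 9, 3]
pos 5: 8 → fault, frames [2, 9, 3, 8]
pos 6: 3 → hit
pos 7: 8 → hit
pos 8: 9 → hit
pos 9: 8 → hit
pos 10: 5 → fault, evict 2, frames [9, 3, 8, 5]
At position 10, page 2 is evicted.

2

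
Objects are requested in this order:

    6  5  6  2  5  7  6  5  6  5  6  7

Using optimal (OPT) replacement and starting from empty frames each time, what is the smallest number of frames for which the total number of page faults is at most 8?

2

f=1: 12 faults
f=2: 6 faults
f=3: 4 faults
f=4: 4 faults
Smallest f with faults ≤ 8 is 2.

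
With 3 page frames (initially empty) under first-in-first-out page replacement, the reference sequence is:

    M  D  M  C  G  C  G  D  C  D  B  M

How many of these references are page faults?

M → fault, frames {M}
D → fault, frames {M,D}
M → hit
C → fault, frames {M,D,C}
G → fault, evict M, frames {D,C,G}
C → hit
G → hit
D → hit
C → hit
D → hit
B → fault, evict D, frames {C,G,B}
M → fault, evict C, frames {G,B,M}
Page faults: 6.

6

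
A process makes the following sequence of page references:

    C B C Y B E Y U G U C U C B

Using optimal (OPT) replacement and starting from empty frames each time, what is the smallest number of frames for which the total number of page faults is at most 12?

f=1: 14 faults
f=2: 8 faults
f=3: 7 faults
f=4: 6 faults
f=5: 6 faults
f=6: 6 faults
Smallest f with faults ≤ 12 is 2.

2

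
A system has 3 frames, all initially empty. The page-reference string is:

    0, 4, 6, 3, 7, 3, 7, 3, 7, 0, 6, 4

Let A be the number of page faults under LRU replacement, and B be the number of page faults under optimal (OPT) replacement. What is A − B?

1

Under LRU: F F F F F . . . . F F F → 8 faults.
Under OPT: F F F F F . . . . . F F → 7 faults.
A − B = 8 − 7 = 1.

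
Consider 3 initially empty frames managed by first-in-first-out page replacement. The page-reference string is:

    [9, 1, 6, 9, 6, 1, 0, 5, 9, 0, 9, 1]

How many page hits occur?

9 → fault, frames [9]
1 → fault, frames [9, 1]
6 → fault, frames [9, 1, 6]
9 → hit
6 → hit
1 → hit
0 → fault, evict 9, frames [1, 6, 0]
5 → fault, evict 1, frames [6, 0, 5]
9 → fault, evict 6, frames [0, 5, 9]
0 → hit
9 → hit
1 → fault, evict 0, frames [5, 9, 1]
Hits: 5.

5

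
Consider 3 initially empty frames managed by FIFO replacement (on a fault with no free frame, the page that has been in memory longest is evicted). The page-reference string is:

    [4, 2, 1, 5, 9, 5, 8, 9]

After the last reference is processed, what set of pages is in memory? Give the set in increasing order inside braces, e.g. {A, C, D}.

4 → fault, frames {4}
2 → fault, frames {4,2}
1 → fault, frames {4,2,1}
5 → fault, evict 4, frames {2,1,5}
9 → fault, evict 2, frames {1,5,9}
5 → hit
8 → fault, evict 1, frames {5,9,8}
9 → hit

{5, 8, 9}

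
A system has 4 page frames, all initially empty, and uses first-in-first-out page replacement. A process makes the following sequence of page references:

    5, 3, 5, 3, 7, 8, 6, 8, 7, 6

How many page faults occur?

5

5 → fault, frames [5]
3 → fault, frames [5, 3]
5 → hit
3 → hit
7 → fault, frames [5, 3, 7]
8 → fault, frames [5, 3, 7, 8]
6 → fault, evict 5, frames [3, 7, 8, 6]
8 → hit
7 → hit
6 → hit
Page faults: 5.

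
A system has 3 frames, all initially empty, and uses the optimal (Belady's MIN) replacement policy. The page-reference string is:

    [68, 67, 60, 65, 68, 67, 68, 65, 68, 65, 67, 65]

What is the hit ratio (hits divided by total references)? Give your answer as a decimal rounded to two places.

0.67

68: miss, frames (68)
67: miss, frames (68 67)
60: miss, frames (68 67 60)
65: miss, evict 60, frames (68 67 65)
68: hit
67: hit
68: hit
65: hit
68: hit
65: hit
67: hit
65: hit
Hits: 8 of 12 references → 8/12 = 0.6667.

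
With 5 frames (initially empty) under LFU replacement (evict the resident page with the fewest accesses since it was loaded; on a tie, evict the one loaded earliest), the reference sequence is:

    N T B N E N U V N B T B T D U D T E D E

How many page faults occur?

10

N: fault, frames {N}
T: fault, frames {N,T}
B: fault, frames {N,T,B}
N: hit
E: fault, frames {N,T,B,E}
N: hit
U: fault, frames {N,T,B,E,U}
V: fault, evict T, frames {N,B,E,U,V}
N: hit
B: hit
T: fault, evict E, frames {N,B,U,V,T}
B: hit
T: hit
D: fault, evict U, frames {N,B,V,T,D}
U: fault, evict V, frames {N,B,T,D,U}
D: hit
T: hit
E: fault, evict U, frames {N,B,T,D,E}
D: hit
E: hit
Page faults: 10.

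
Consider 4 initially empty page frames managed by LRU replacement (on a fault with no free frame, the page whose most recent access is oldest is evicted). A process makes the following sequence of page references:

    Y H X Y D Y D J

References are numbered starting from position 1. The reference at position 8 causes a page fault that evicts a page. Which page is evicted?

H

pos 1: Y -> miss, frames {Y}
pos 2: H -> miss, frames {Y,H}
pos 3: X -> miss, frames {Y,H,X}
pos 4: Y -> hit
pos 5: D -> miss, frames {H,X,Y,D}
pos 6: Y -> hit
pos 7: D -> hit
pos 8: J -> miss, evict H, frames {X,Y,D,J}
At position 8, page H is evicted.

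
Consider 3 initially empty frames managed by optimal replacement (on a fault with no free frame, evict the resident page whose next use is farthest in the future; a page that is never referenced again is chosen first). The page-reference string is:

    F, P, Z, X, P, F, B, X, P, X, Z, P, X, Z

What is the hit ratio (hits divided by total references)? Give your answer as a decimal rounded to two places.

0.57

F → miss, frames {F}
P → miss, frames {F,P}
Z → miss, frames {F,P,Z}
X → miss, evict Z, frames {F,P,X}
P → hit
F → hit
B → miss, evict F, frames {P,X,B}
X → hit
P → hit
X → hit
Z → miss, evict B, frames {P,X,Z}
P → hit
X → hit
Z → hit
Hits: 8 of 14 references → 8/14 = 0.5714.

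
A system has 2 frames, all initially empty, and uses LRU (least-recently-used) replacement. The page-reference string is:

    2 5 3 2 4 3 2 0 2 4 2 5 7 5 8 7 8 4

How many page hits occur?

2 -> fault, frames {2}
5 -> fault, frames {2,5}
3 -> fault, evict 2, frames {5,3}
2 -> fault, evict 5, frames {3,2}
4 -> fault, evict 3, frames {2,4}
3 -> fault, evict 2, frames {4,3}
2 -> fault, evict 4, frames {3,2}
0 -> fault, evict 3, frames {2,0}
2 -> hit
4 -> fault, evict 0, frames {2,4}
2 -> hit
5 -> fault, evict 4, frames {2,5}
7 -> fault, evict 2, frames {5,7}
5 -> hit
8 -> fault, evict 7, frames {5,8}
7 -> fault, evict 5, frames {8,7}
8 -> hit
4 -> fault, evict 7, frames {8,4}
Hits: 4.

4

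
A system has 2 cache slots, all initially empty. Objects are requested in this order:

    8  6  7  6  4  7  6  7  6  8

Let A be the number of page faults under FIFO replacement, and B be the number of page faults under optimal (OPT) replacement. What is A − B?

Under FIFO: F F F . F . F F . F → 7 faults.
Under OPT: F F F . F . F . . F → 6 faults.
A − B = 7 − 6 = 1.

1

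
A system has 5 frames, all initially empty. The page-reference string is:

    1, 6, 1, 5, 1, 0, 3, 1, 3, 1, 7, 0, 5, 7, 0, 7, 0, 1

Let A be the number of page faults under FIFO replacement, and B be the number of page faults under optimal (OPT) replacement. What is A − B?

1

Under FIFO: F F . F . F F . . . F . . . . . . F → 7 faults.
Under OPT: F F . F . F F . . . F . . . . . . . → 6 faults.
A − B = 7 − 6 = 1.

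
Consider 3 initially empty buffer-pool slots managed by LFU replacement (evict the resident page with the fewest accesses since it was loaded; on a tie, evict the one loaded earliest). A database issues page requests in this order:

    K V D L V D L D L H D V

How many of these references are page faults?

6

K → fault, frames [K]
V → fault, frames [K, V]
D → fault, frames [K, V, D]
L → fault, evict K, frames [V, D, L]
V → hit
D → hit
L → hit
D → hit
L → hit
H → fault, evict V, frames [D, L, H]
D → hit
V → fault, evict H, frames [D, L, V]
Page faults: 6.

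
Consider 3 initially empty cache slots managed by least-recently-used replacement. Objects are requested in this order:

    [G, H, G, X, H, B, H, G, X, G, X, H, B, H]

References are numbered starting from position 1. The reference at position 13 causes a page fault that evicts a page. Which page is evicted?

pos 1: G -> fault, frames (G)
pos 2: H -> fault, frames (G H)
pos 3: G -> hit
pos 4: X -> fault, frames (H G X)
pos 5: H -> hit
pos 6: B -> fault, evict G, frames (X H B)
pos 7: H -> hit
pos 8: G -> fault, evict X, frames (B H G)
pos 9: X -> fault, evict B, frames (H G X)
pos 10: G -> hit
pos 11: X -> hit
pos 12: H -> hit
pos 13: B -> fault, evict G, frames (X H B)
At position 13, page G is evicted.

G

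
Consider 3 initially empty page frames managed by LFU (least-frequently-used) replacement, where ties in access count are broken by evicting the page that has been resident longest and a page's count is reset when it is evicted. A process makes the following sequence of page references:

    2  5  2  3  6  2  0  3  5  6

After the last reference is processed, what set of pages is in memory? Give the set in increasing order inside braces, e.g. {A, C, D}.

2: fault, frames (2)
5: fault, frames (2 5)
2: hit
3: fault, frames (2 5 3)
6: fault, evict 5, frames (2 3 6)
2: hit
0: fault, evict 3, frames (2 6 0)
3: fault, evict 6, frames (2 0 3)
5: fault, evict 0, frames (2 3 5)
6: fault, evict 3, frames (2 5 6)

{2, 5, 6}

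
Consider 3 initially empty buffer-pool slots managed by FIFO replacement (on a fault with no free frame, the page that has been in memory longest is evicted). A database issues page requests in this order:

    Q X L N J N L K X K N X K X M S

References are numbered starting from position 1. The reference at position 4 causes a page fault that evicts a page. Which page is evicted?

Q

pos 1: Q → miss, frames [Q]
pos 2: X → miss, frames [Q, X]
pos 3: L → miss, frames [Q, X, L]
pos 4: N → miss, evict Q, frames [X, L, N]
At position 4, page Q is evicted.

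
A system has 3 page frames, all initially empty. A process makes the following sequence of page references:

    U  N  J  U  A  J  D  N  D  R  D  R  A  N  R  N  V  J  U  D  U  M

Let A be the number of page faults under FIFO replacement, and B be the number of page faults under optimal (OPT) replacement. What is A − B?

Under FIFO: F F F . F . F F . F . . F . . . F F F F . F → 13 faults.
Under OPT: F F F . F . F . . F . . . F . . F F F . . F → 11 faults.
A − B = 13 − 11 = 2.

2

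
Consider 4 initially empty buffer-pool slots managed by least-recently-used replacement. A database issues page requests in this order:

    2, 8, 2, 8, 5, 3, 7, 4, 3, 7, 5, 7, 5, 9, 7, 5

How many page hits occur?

9

2: fault, frames {2}
8: fault, frames {2,8}
2: hit
8: hit
5: fault, frames {2,8,5}
3: fault, frames {2,8,5,3}
7: fault, evict 2, frames {8,5,3,7}
4: fault, evict 8, frames {5,3,7,4}
3: hit
7: hit
5: hit
7: hit
5: hit
9: fault, evict 4, frames {3,7,5,9}
7: hit
5: hit
Hits: 9.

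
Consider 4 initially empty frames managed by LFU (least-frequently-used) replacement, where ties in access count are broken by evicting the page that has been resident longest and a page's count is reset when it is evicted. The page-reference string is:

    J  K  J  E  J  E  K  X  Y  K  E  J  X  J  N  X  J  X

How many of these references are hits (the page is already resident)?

J -> miss, frames {J}
K -> miss, frames {J,K}
J -> hit
E -> miss, frames {J,K,E}
J -> hit
E -> hit
K -> hit
X -> miss, frames {J,K,E,X}
Y -> miss, evict X, frames {J,K,E,Y}
K -> hit
E -> hit
J -> hit
X -> miss, evict Y, frames {J,K,E,X}
J -> hit
N -> miss, evict X, frames {J,K,E,N}
X -> miss, evict N, frames {J,K,E,X}
J -> hit
X -> hit
Hits: 10.

10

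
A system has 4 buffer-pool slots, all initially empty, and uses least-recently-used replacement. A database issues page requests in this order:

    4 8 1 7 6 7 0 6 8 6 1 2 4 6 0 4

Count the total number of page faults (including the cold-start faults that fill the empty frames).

11

4: miss, frames {4}
8: miss, frames {4,8}
1: miss, frames {4,8,1}
7: miss, frames {4,8,1,7}
6: miss, evict 4, frames {8,1,7,6}
7: hit
0: miss, evict 8, frames {1,6,7,0}
6: hit
8: miss, evict 1, frames {7,0,6,8}
6: hit
1: miss, evict 7, frames {0,8,6,1}
2: miss, evict 0, frames {8,6,1,2}
4: miss, evict 8, frames {6,1,2,4}
6: hit
0: miss, evict 1, frames {2,4,6,0}
4: hit
Page faults: 11.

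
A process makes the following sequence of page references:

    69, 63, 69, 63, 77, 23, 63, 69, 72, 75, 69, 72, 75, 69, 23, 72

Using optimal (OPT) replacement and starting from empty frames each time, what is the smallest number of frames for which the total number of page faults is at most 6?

4

f=1: 16 faults
f=2: 10 faults
f=3: 7 faults
f=4: 6 faults
f=5: 6 faults
f=6: 6 faults
Smallest f with faults ≤ 6 is 4.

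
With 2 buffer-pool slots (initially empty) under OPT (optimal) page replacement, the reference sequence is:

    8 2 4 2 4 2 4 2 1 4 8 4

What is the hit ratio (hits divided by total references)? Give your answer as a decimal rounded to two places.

0.58

8: fault, frames (8)
2: fault, frames (8 2)
4: fault, evict 8, frames (2 4)
2: hit
4: hit
2: hit
4: hit
2: hit
1: fault, evict 2, frames (4 1)
4: hit
8: fault, evict 1, frames (4 8)
4: hit
Hits: 7 of 12 references → 7/12 = 0.5833.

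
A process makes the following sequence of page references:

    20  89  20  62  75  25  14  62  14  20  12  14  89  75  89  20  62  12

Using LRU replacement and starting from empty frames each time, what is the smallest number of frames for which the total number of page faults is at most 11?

5

f=1: 18 faults
f=2: 15 faults
f=3: 14 faults
f=4: 13 faults
f=5: 11 faults
f=6: 9 faults
f=7: 7 faults
Smallest f with faults ≤ 11 is 5.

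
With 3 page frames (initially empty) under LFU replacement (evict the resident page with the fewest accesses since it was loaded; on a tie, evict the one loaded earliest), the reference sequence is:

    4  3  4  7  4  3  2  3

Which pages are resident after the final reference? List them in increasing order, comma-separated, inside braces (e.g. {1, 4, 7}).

{2, 3, 4}

4 → fault, frames [4]
3 → fault, frames [4, 3]
4 → hit
7 → fault, frames [4, 3, 7]
4 → hit
3 → hit
2 → fault, evict 7, frames [4, 3, 2]
3 → hit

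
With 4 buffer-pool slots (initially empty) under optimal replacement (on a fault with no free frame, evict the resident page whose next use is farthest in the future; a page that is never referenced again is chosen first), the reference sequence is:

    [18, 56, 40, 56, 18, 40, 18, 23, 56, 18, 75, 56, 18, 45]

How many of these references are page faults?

18: miss, frames [18]
56: miss, frames [18, 56]
40: miss, frames [18, 56, 40]
56: hit
18: hit
40: hit
18: hit
23: miss, frames [18, 56, 40, 23]
56: hit
18: hit
75: miss, evict 23, frames [18, 56, 40, 75]
56: hit
18: hit
45: miss, evict 75, frames [18, 56, 40, 45]
Page faults: 6.

6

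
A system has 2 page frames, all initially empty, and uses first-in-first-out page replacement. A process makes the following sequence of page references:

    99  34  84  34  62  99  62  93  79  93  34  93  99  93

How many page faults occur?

99 -> miss, frames {99}
34 -> miss, frames {99,34}
84 -> miss, evict 99, frames {34,84}
34 -> hit
62 -> miss, evict 34, frames {84,62}
99 -> miss, evict 84, frames {62,99}
62 -> hit
93 -> miss, evict 62, frames {99,93}
79 -> miss, evict 99, frames {93,79}
93 -> hit
34 -> miss, evict 93, frames {79,34}
93 -> miss, evict 79, frames {34,93}
99 -> miss, evict 34, frames {93,99}
93 -> hit
Page faults: 10.

10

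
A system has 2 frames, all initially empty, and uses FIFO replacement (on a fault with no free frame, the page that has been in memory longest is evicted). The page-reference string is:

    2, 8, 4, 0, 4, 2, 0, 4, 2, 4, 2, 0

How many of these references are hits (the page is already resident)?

2 → fault, frames [2]
8 → fault, frames [2, 8]
4 → fault, evict 2, frames [8, 4]
0 → fault, evict 8, frames [4, 0]
4 → hit
2 → fault, evict 4, frames [0, 2]
0 → hit
4 → fault, evict 0, frames [2, 4]
2 → hit
4 → hit
2 → hit
0 → fault, evict 2, frames [4, 0]
Hits: 5.

5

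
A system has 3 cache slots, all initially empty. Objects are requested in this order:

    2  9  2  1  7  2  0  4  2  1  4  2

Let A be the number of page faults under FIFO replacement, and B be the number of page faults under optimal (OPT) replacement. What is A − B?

Under FIFO: F F . F F F F F . F . F → 9 faults.
Under OPT: F F . F F . F F . . . . → 6 faults.
A − B = 9 − 6 = 3.

3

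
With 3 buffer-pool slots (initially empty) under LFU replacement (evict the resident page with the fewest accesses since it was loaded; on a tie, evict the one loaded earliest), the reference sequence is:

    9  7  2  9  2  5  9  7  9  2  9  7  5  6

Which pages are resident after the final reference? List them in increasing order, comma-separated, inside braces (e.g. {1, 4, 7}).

{2, 6, 9}

9 -> miss, frames (9)
7 -> miss, frames (9 7)
2 -> miss, frames (9 7 2)
9 -> hit
2 -> hit
5 -> miss, evict 7, frames (9 2 5)
9 -> hit
7 -> miss, evict 5, frames (9 2 7)
9 -> hit
2 -> hit
9 -> hit
7 -> hit
5 -> miss, evict 7, frames (9 2 5)
6 -> miss, evict 5, frames (9 2 6)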